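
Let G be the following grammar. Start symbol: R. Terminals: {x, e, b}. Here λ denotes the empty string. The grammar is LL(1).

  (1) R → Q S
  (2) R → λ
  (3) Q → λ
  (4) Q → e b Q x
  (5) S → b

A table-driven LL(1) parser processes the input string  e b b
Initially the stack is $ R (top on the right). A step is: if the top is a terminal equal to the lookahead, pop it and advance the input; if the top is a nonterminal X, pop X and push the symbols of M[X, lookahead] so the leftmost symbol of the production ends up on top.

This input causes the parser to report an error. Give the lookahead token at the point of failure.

step 1: stack=$ R  input=e b b $  — expand R → Q S
step 2: stack=$ S Q  input=e b b $  — expand Q → e b Q x
step 3: stack=$ S x Q b e  input=e b b $  — match e
step 4: stack=$ S x Q b  input=b b $  — match b
step 5: stack=$ S x Q  input=b $  — expand Q → λ
step 6: stack=$ S x  input=b $  — error: top is terminal x but lookahead is b

b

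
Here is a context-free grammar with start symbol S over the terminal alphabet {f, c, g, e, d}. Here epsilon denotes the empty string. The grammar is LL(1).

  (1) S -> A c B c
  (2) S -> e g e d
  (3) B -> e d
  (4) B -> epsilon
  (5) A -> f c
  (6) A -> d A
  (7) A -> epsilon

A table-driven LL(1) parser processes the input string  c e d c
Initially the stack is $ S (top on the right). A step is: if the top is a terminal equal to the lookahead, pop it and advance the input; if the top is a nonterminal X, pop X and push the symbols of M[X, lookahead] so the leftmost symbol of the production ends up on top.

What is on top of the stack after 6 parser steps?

c

step 1: stack=$ S  input=c e d c $  — expand S -> A c B c
step 2: stack=$ c B c A  input=c e d c $  — expand A -> epsilon
step 3: stack=$ c B c  input=c e d c $  — match c
step 4: stack=$ c B  input=e d c $  — expand B -> e d
step 5: stack=$ c d e  input=e d c $  — match e
step 6: stack=$ c d  input=d c $  — match d
Stack after step 6: $ c (top = c).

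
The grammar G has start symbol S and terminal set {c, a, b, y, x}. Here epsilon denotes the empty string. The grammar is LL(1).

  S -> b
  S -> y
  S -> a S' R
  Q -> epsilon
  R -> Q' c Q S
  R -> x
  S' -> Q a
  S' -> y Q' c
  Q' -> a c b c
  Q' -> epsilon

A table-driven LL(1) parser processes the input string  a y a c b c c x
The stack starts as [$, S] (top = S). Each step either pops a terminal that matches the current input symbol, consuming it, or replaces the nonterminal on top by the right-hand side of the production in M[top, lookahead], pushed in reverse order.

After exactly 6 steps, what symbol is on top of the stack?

step 1: stack=$ S  input=a y a c b c c x $  — expand S -> a S' R
step 2: stack=$ R S' a  input=a y a c b c c x $  — match a
step 3: stack=$ R S'  input=y a c b c c x $  — expand S' -> y Q' c
step 4: stack=$ R c Q' y  input=y a c b c c x $  — match y
step 5: stack=$ R c Q'  input=a c b c c x $  — expand Q' -> a c b c
step 6: stack=$ R c c b c a  input=a c b c c x $  — match a
Stack after step 6: $ R c c b c (top = c).

c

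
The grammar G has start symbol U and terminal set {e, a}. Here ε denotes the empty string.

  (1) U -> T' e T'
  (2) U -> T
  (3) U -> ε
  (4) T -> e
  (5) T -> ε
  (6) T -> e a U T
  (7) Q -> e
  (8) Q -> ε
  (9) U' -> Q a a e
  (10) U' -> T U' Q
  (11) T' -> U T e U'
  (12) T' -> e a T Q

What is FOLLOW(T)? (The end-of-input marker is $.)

FIRST(T): from T->e we get {e}; from T->ε we get {ε}; from T->e a U T we get {e}. So FIRST(T) = {ε, e}.
FIRST(Q): from Q->e we get {e}; from Q->ε we get {ε}. So FIRST(Q) = {ε, e}.
FIRST(U'): from U'->Q a a e we get {a, e}; from U'->T U' Q we get {a, e}. So FIRST(U') = {a, e}.
FIRST(U): from U->T' e T' we get {e}; from U->T we get {ε, e}; from U->ε we get {ε}. So FIRST(U) = {ε, e}.
FIRST(T'): from T'->U T e U' we get {e}; from T'->e a T Q we get {e}. So FIRST(T') = {e}.
FOLLOW(U) includes $ since U is the start symbol.
FOLLOW(U): in T->e a U T, U is followed by T with FIRST {ε, e}; in T->e a U T, the suffix after U is nullable, so FOLLOW(U) ⊇ FOLLOW(T) = {$, a, e}; in T'->U T e U', U is followed by T e U' with FIRST {e}. Thus FOLLOW(U) = {$, a, e}.
FOLLOW(T'): in U->T' e T' (occurrence 1), T' is followed by e T' with FIRST {e}; in U->T' e T' (occurrence 2), the suffix after T' is empty, so FOLLOW(T') ⊇ FOLLOW(U) = {$, a, e}. Thus FOLLOW(T') = {$, a, e}.
FOLLOW(T): in U->T, the suffix after T is empty, so FOLLOW(T) ⊇ FOLLOW(U) = {$, a, e}; in T->e a U T, the suffix after T is empty (adds nothing new); in U'->T U' Q, T is followed by U' Q with FIRST {a, e}; in T'->U T e U', T is followed by e U' with FIRST {e}; in T'->e a T Q, T is followed by Q with FIRST {ε, e}; in T'->e a T Q, the suffix after T is nullable, so FOLLOW(T) ⊇ FOLLOW(T') = {$, a, e}. Thus FOLLOW(T) = {$, a, e}.
FOLLOW(U'): in U'->T U' Q, U' is followed by Q with FIRST {ε, e}; in U'->T U' Q, the suffix after U' is nullable (adds nothing new); in T'->U T e U', the suffix after U' is empty, so FOLLOW(U') ⊇ FOLLOW(T') = {$, a, e}. Thus FOLLOW(U') = {$, a, e}.
FOLLOW(Q): in U'->Q a a e, Q is followed by a a e with FIRST {a}; in U'->T U' Q, the suffix after Q is empty, so FOLLOW(Q) ⊇ FOLLOW(U') = {$, a, e}; in T'->e a T Q, the suffix after Q is empty, so FOLLOW(Q) ⊇ FOLLOW(T') = {$, a, e}. Thus FOLLOW(Q) = {$, a, e}.

{$, a, e}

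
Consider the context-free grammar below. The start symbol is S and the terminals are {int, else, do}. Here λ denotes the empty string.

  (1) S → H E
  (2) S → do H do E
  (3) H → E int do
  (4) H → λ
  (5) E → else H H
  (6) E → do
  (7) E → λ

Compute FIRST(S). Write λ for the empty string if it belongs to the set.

FIRST(E): from E→else H H we get {else}; from E→do we get {do}; from E→λ we get {λ}. So FIRST(E) = {λ, do, else}.
FIRST(H): from H→E int do we get {do, else, int}; from H→λ we get {λ}. So FIRST(H) = {λ, do, else, int}.
FIRST(S): from S→H E we get {λ, do, else, int}; from S→do H do E we get {do}. So FIRST(S) = {λ, do, else, int}.

{λ, do, else, int}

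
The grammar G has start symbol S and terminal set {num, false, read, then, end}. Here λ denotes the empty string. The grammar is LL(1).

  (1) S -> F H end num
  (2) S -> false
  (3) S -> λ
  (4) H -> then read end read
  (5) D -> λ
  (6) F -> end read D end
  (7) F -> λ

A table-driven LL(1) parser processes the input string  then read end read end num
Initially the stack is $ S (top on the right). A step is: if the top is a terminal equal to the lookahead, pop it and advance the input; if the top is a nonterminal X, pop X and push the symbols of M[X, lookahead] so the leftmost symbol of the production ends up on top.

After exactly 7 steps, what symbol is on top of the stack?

end

     Stack                         Input                         Action
  1  $ S                           then read end read end num $  expand S -> F H end num
  2  $ num end H F                 then read end read end num $  expand F -> λ
  3  $ num end H                   then read end read end num $  expand H -> then read end read
  4  $ num end read end read then  then read end read end num $  match then
  5  $ num end read end read       read end read end num $       match read
  6  $ num end read end            end read end num $            match end
  7  $ num end read                read end num $                match read
Stack after step 7: $ num end (top = end).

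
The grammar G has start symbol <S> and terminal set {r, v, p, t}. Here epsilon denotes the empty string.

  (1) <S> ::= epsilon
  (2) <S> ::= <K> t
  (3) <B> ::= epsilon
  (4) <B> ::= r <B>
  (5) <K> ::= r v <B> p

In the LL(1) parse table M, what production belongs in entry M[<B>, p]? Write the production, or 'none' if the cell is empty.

<B> ::= epsilon

FIRST(<B>): from <B>::=epsilon we get {epsilon}; from <B>::=r <B> we get {r}. So FIRST(<B>) = {epsilon, r}.
FIRST(<K>): from <K>::=r v <B> p we get {r}. So FIRST(<K>) = {r}.
FIRST(<S>): from <S>::=epsilon we get {epsilon}; from <S>::=<K> t we get {r}. So FIRST(<S>) = {epsilon, r}.
FOLLOW(<S>) includes $ since <S> is the start symbol.
FOLLOW(<B>): in <B>::=r <B>, the suffix after <B> is empty (adds nothing new); in <K>::=r v <B> p, <B> is followed by p with FIRST {p}. Thus FOLLOW(<B>) = {p}.
For <B> ::= epsilon: FIRST(epsilon) = {epsilon}, so it goes in M[<B>, t] for t ∈ {}; since epsilon ∈ FIRST, also for every t ∈ FOLLOW(<B>) = {p}.
For <B> ::= r <B>: FIRST(r <B>) = {r}, so it goes in M[<B>, t] for t ∈ {r}.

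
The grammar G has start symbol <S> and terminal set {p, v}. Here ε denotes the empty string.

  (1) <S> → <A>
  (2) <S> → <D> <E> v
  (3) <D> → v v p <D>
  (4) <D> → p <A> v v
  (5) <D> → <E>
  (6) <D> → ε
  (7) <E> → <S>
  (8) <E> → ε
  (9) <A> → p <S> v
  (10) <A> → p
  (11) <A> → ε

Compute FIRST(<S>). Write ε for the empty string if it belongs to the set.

{ε, p, v}

FIRST(<A>) = {ε, p}
FIRST(<S>) = {ε, p, v}  (via <A>, <D> <E> v)
FIRST(<E>) = {ε, p, v}  (via <S>)
FIRST(<D>) = {ε, p, v}  (via <E>)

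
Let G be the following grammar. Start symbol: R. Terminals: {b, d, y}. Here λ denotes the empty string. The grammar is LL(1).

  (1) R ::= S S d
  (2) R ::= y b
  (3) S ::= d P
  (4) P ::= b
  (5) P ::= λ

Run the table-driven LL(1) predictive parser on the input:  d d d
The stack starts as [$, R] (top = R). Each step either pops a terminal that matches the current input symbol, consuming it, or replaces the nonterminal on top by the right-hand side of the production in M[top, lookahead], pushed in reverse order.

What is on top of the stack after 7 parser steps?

d

     Stack      Input    Action
  1  $ R        d d d $  expand R ::= S S d
  2  $ d S S    d d d $  expand S ::= d P
  3  $ d S P d  d d d $  match d
  4  $ d S P    d d $    expand P ::= λ
  5  $ d S      d d $    expand S ::= d P
  6  $ d P d    d d $    match d
  7  $ d P      d $      expand P ::= λ
Stack after step 7: $ d (top = d).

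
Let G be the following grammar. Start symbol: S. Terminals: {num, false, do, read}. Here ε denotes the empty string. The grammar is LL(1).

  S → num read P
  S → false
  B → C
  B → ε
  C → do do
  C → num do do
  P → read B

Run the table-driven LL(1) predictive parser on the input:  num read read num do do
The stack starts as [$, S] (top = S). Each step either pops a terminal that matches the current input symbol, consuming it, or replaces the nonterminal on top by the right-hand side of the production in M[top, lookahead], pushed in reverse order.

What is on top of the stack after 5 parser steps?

B

     Stack         Input                      Action
  1  $ S           num read read num do do $  expand S → num read P
  2  $ P read num  num read read num do do $  match num
  3  $ P read      read read num do do $      match read
  4  $ P           read num do do $           expand P → read B
  5  $ B read      read num do do $           match read
Stack after step 5: $ B (top = B).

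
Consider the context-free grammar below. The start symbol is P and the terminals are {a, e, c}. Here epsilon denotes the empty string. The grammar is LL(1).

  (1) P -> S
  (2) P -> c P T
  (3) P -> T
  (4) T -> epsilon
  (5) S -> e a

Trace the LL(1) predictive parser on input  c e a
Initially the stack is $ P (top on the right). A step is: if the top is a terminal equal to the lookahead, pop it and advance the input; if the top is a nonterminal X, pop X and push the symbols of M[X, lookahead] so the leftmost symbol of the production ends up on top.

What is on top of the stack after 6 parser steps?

T

     Stack    Input    Action
  1  $ P      c e a $  expand P -> c P T
  2  $ T P c  c e a $  match c
  3  $ T P    e a $    expand P -> S
  4  $ T S    e a $    expand S -> e a
  5  $ T a e  e a $    match e
  6  $ T a    a $      match a
Stack after step 6: $ T (top = T).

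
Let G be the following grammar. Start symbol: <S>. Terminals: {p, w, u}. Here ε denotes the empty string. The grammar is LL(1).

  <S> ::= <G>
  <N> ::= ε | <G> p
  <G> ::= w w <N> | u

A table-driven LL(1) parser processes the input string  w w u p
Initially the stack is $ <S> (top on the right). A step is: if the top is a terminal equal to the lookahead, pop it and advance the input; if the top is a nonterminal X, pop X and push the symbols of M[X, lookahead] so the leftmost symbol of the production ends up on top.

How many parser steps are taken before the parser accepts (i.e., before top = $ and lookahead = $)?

8

     Stack      Input      Action
  1  $ <S>      w w u p $  expand <S> ::= <G>
  2  $ <G>      w w u p $  expand <G> ::= w w <N>
  3  $ <N> w w  w w u p $  match w
  4  $ <N> w    w u p $    match w
  5  $ <N>      u p $      expand <N> ::= <G> p
  6  $ p <G>    u p $      expand <G> ::= u
  7  $ p u      u p $      match u
  8  $ p        p $        match p
Accept reached after 8 steps.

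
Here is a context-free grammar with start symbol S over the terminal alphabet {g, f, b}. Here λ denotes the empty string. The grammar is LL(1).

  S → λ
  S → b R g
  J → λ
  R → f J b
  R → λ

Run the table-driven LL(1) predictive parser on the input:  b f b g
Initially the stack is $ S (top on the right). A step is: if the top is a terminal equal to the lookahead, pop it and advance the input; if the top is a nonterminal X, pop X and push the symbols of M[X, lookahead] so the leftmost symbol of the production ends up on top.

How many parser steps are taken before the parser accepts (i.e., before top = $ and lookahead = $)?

7

     Stack      Input      Action
  1  $ S        b f b g $  expand S → b R g
  2  $ g R b    b f b g $  match b
  3  $ g R      f b g $    expand R → f J b
  4  $ g b J f  f b g $    match f
  5  $ g b J    b g $      expand J → λ
  6  $ g b      b g $      match b
  7  $ g        g $        match g
Accept reached after 7 steps.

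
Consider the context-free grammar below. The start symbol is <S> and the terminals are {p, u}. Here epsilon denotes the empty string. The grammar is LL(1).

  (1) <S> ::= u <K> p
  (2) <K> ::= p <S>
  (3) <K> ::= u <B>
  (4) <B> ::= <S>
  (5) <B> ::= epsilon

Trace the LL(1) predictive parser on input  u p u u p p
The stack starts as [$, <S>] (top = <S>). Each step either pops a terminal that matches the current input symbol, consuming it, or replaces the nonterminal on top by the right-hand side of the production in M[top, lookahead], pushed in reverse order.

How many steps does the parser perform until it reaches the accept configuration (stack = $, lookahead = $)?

step 1: stack=$ <S>  input=u p u u p p $  — expand <S> ::= u <K> p
step 2: stack=$ p <K> u  input=u p u u p p $  — match u
step 3: stack=$ p <K>  input=p u u p p $  — expand <K> ::= p <S>
step 4: stack=$ p <S> p  input=p u u p p $  — match p
step 5: stack=$ p <S>  input=u u p p $  — expand <S> ::= u <K> p
step 6: stack=$ p p <K> u  input=u u p p $  — match u
step 7: stack=$ p p <K>  input=u p p $  — expand <K> ::= u <B>
step 8: stack=$ p p <B> u  input=u p p $  — match u
step 9: stack=$ p p <B>  input=p p $  — expand <B> ::= epsilon
step 10: stack=$ p p  input=p p $  — match p
step 11: stack=$ p  input=p $  — match p
Accept reached after 11 steps.

11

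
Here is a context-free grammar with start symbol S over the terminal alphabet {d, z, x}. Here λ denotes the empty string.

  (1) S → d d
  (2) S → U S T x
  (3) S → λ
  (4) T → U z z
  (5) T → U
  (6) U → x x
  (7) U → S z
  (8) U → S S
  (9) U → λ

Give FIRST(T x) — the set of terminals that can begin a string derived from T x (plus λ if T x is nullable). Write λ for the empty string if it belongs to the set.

{d, x, z}

FIRST(S) = {λ, d, x, z}  (via U S T x)
FIRST(U) = {λ, d, x, z}  (via S z, S S)
FIRST(T) = {λ, d, x, z}  (via U z z, U)
FIRST(T x): take FIRST of each symbol in turn, carrying on past any symbol whose FIRST contains λ; result {d, x, z}.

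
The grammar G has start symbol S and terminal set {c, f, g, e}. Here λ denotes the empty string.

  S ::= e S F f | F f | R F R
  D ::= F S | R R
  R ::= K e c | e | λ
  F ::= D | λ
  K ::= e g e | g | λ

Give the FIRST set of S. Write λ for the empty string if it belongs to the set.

{λ, e, f, g}

FIRST(K): from K::=e g e we get {e}; from K::=g we get {g}; from K::=λ we get {λ}. So FIRST(K) = {λ, e, g}.
FIRST(R): from R::=K e c we get {e, g}; from R::=e we get {e}; from R::=λ we get {λ}. So FIRST(R) = {λ, e, g}.
FIRST(S): from S::=e S F f we get {e}; from S::=F f we get {e, f, g}; from S::=R F R we get {λ, e, f, g}. So FIRST(S) = {λ, e, f, g}.
FIRST(D): from D::=F S we get {λ, e, f, g}; from D::=R R we get {λ, e, g}. So FIRST(D) = {λ, e, f, g}.
FIRST(F): from F::=D we get {λ, e, f, g}; from F::=λ we get {λ}. So FIRST(F) = {λ, e, f, g}.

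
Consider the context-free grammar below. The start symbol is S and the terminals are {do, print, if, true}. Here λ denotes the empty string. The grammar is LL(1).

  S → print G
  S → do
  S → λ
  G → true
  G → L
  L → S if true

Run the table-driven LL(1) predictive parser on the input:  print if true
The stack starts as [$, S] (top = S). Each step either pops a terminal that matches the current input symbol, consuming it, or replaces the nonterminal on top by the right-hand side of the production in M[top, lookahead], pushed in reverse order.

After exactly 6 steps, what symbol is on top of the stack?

true

     Stack        Input            Action
  1  $ S          print if true $  expand S → print G
  2  $ G print    print if true $  match print
  3  $ G          if true $        expand G → L
  4  $ L          if true $        expand L → S if true
  5  $ true if S  if true $        expand S → λ
  6  $ true if    if true $        match if
Stack after step 6: $ true (top = true).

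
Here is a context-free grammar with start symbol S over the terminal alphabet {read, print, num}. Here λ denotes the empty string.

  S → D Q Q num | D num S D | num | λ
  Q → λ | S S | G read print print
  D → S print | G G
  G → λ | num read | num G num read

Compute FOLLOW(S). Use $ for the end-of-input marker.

FIRST(G) = {λ, num}
FIRST(S) = {λ, num, print, read}  (via D Q Q num, D num S D)
FIRST(Q) = {λ, num, print, read}  (via S S, G read print print)
FIRST(D) = {λ, num, print, read}  (via S print, G G)
FOLLOW(S) includes $ since S is the start symbol.
FOLLOW(Q): in S→D Q Q num (occurrence 1), Q is followed by Q num with FIRST {num, print, read}; in S→D Q Q num (occurrence 2), Q is followed by num with FIRST {num}. Thus FOLLOW(Q) = {num, print, read}.
FOLLOW(S): in S→D num S D, S is followed by D with FIRST {λ, num, print, read}; in S→D num S D, the suffix after S is nullable (adds nothing new); in Q→S S (occurrence 1), S is followed by S with FIRST {λ, num, print, read}; in Q→S S (occurrence 1), the suffix after S is nullable, so FOLLOW(S) ⊇ FOLLOW(Q) = {num, print, read}; in Q→S S (occurrence 2), the suffix after S is empty, so FOLLOW(S) ⊇ FOLLOW(Q) = {num, print, read}; in D→S print, S is followed by print with FIRST {print}. Thus FOLLOW(S) = {$, num, print, read}.
FOLLOW(D): in S→D Q Q num, D is followed by Q Q num with FIRST {num, print, read}; in S→D num S D (occurrence 1), D is followed by num S D with FIRST {num}; in S→D num S D (occurrence 2), the suffix after D is empty, so FOLLOW(D) ⊇ FOLLOW(S) = {$, num, print, read}. Thus FOLLOW(D) = {$, num, print, read}.
FOLLOW(G): in Q→G read print print, G is followed by read print print with FIRST {read}; in D→G G (occurrence 1), G is followed by G with FIRST {λ, num}; in D→G G (occurrence 1), the suffix after G is nullable, so FOLLOW(G) ⊇ FOLLOW(D) = {$, num, print, read}; in D→G G (occurrence 2), the suffix after G is empty, so FOLLOW(G) ⊇ FOLLOW(D) = {$, num, print, read}; in G→num G num read, G is followed by num read with FIRST {num}. Thus FOLLOW(G) = {$, num, print, read}.

{$, num, print, read}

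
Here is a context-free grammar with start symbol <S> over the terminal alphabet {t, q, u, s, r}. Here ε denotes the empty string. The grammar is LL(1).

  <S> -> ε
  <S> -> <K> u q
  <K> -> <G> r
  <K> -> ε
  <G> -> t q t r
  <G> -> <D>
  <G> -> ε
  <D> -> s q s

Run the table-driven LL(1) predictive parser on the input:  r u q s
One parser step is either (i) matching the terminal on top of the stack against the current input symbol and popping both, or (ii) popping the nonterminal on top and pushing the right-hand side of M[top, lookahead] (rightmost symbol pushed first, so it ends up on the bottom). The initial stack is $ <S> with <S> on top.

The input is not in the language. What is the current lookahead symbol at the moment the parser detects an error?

     Stack        Input      Action
  1  $ <S>        r u q s $  expand <S> -> <K> u q
  2  $ q u <K>    r u q s $  expand <K> -> <G> r
  3  $ q u r <G>  r u q s $  expand <G> -> ε
  4  $ q u r      r u q s $  match r
  5  $ q u        u q s $    match u
  6  $ q          q s $      match q
  7  $            s $        error: stack empty but input remains

s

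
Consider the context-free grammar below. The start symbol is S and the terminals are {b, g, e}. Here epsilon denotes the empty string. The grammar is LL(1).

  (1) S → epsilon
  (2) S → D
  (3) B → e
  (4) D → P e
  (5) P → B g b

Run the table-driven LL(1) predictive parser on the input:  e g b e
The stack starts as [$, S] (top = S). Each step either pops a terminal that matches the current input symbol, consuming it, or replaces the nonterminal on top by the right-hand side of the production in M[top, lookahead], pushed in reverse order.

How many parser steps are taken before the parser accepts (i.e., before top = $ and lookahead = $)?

step 1: stack=$ S  input=e g b e $  — expand S → D
step 2: stack=$ D  input=e g b e $  — expand D → P e
step 3: stack=$ e P  input=e g b e $  — expand P → B g b
step 4: stack=$ e b g B  input=e g b e $  — expand B → e
step 5: stack=$ e b g e  input=e g b e $  — match e
step 6: stack=$ e b g  input=g b e $  — match g
step 7: stack=$ e b  input=b e $  — match b
step 8: stack=$ e  input=e $  — match e
Accept reached after 8 steps.

8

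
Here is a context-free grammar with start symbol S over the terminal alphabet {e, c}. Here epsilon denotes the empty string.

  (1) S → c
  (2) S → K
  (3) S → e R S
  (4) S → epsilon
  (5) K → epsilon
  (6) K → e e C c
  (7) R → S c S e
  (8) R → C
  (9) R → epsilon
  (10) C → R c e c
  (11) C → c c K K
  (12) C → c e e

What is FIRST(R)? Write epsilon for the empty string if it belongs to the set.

{epsilon, c, e}

FIRST(K): from K→epsilon we get {epsilon}; from K→e e C c we get {e}. So FIRST(K) = {epsilon, e}.
FIRST(S): from S→c we get {c}; from S→K we get {epsilon, e}; from S→e R S we get {e}; from S→epsilon we get {epsilon}. So FIRST(S) = {epsilon, c, e}.
FIRST(R): from R→S c S e we get {c, e}; from R→C we get {c, e}; from R→epsilon we get {epsilon}. So FIRST(R) = {epsilon, c, e}.
FIRST(C): from C→R c e c we get {c, e}; from C→c c K K we get {c}; from C→c e e we get {c}. So FIRST(C) = {c, e}.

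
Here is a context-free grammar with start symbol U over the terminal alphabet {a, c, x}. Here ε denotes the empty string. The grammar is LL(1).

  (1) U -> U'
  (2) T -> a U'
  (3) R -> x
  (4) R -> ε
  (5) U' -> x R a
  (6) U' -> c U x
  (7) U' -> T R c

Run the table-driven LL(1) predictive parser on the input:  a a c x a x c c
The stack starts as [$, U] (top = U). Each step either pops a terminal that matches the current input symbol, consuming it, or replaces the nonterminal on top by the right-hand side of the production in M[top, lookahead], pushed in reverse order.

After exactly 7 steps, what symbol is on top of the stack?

     Stack           Input              Action
  1  $ U             a a c x a x c c $  expand U -> U'
  2  $ U'            a a c x a x c c $  expand U' -> T R c
  3  $ c R T         a a c x a x c c $  expand T -> a U'
  4  $ c R U' a      a a c x a x c c $  match a
  5  $ c R U'        a c x a x c c $    expand U' -> T R c
  6  $ c R c R T     a c x a x c c $    expand T -> a U'
  7  $ c R c R U' a  a c x a x c c $    match a
Stack after step 7: $ c R c R U' (top = U').

U'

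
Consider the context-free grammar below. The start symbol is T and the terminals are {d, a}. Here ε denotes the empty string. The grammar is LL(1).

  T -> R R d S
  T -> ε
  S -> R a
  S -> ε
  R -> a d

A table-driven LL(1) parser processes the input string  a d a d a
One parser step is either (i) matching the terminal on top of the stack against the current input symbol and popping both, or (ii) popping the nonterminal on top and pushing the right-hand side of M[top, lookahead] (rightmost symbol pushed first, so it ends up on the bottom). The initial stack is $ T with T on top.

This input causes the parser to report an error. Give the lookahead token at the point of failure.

     Stack        Input        Action
  1  $ T          a d a d a $  expand T -> R R d S
  2  $ S d R R    a d a d a $  expand R -> a d
  3  $ S d R d a  a d a d a $  match a
  4  $ S d R d    d a d a $    match d
  5  $ S d R      a d a $      expand R -> a d
  6  $ S d d a    a d a $      match a
  7  $ S d d      d a $        match d
  8  $ S d        a $          error: top is terminal d but lookahead is a

a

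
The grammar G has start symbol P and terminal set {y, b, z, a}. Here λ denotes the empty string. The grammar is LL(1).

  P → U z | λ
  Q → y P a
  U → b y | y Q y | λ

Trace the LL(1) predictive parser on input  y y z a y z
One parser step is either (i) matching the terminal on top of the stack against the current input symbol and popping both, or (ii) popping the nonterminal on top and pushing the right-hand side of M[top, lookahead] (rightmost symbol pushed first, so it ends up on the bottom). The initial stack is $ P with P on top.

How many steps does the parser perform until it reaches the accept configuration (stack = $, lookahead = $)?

step 1: stack=$ P  input=y y z a y z $  — expand P → U z
step 2: stack=$ z U  input=y y z a y z $  — expand U → y Q y
step 3: stack=$ z y Q y  input=y y z a y z $  — match y
step 4: stack=$ z y Q  input=y z a y z $  — expand Q → y P a
step 5: stack=$ z y a P y  input=y z a y z $  — match y
step 6: stack=$ z y a P  input=z a y z $  — expand P → U z
step 7: stack=$ z y a z U  input=z a y z $  — expand U → λ
step 8: stack=$ z y a z  input=z a y z $  — match z
step 9: stack=$ z y a  input=a y z $  — match a
step 10: stack=$ z y  input=y z $  — match y
step 11: stack=$ z  input=z $  — match z
Accept reached after 11 steps.

11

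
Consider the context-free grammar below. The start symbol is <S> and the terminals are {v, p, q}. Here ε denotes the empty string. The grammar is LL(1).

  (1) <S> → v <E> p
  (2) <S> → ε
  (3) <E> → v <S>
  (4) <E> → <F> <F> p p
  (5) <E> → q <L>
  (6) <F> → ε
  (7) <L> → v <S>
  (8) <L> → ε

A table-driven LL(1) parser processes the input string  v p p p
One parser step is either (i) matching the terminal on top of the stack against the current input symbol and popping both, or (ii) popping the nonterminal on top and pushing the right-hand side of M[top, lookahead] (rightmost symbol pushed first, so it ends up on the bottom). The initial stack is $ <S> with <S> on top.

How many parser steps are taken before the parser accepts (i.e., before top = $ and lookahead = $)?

     Stack            Input      Action
  1  $ <S>            v p p p $  expand <S> → v <E> p
  2  $ p <E> v        v p p p $  match v
  3  $ p <E>          p p p $    expand <E> → <F> <F> p p
  4  $ p p p <F> <F>  p p p $    expand <F> → ε
  5  $ p p p <F>      p p p $    expand <F> → ε
  6  $ p p p          p p p $    match p
  7  $ p p            p p $      match p
  8  $ p              p $        match p
Accept reached after 8 steps.

8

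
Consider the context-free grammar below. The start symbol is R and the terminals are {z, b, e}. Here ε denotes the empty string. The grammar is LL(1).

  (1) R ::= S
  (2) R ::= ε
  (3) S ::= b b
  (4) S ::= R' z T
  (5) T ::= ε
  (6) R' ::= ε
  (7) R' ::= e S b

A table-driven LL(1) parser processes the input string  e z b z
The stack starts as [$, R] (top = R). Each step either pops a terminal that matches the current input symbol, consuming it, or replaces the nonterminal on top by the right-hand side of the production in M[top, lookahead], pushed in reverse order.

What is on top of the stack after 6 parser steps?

step 1: stack=$ R  input=e z b z $  — expand R ::= S
step 2: stack=$ S  input=e z b z $  — expand S ::= R' z T
step 3: stack=$ T z R'  input=e z b z $  — expand R' ::= e S b
step 4: stack=$ T z b S e  input=e z b z $  — match e
step 5: stack=$ T z b S  input=z b z $  — expand S ::= R' z T
step 6: stack=$ T z b T z R'  input=z b z $  — expand R' ::= ε
Stack after step 6: $ T z b T z (top = z).

z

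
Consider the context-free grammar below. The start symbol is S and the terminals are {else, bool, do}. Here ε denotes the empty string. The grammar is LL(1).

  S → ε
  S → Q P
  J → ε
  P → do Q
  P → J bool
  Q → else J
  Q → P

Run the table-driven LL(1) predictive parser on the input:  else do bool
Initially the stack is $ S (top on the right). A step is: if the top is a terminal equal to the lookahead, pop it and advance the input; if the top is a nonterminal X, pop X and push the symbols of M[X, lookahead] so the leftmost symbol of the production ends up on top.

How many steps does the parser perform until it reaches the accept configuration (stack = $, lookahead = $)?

10

      Stack       Input           Action
   1  $ S         else do bool $  expand S → Q P
   2  $ P Q       else do bool $  expand Q → else J
   3  $ P J else  else do bool $  match else
   4  $ P J       do bool $       expand J → ε
   5  $ P         do bool $       expand P → do Q
   6  $ Q do      do bool $       match do
   7  $ Q         bool $          expand Q → P
   8  $ P         bool $          expand P → J bool
   9  $ bool J    bool $          expand J → ε
  10  $ bool      bool $          match bool
Accept reached after 10 steps.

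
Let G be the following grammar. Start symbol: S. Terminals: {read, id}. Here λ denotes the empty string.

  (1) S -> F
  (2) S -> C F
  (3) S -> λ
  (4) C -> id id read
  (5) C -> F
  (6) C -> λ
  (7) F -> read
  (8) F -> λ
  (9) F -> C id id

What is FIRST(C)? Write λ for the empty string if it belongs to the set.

FIRST(S): from S->F we get {λ, id, read}; from S->C F we get {λ, id, read}; from S->λ we get {λ}. So FIRST(S) = {λ, id, read}.
FIRST(C): from C->id id read we get {id}; from C->F we get {λ, id, read}; from C->λ we get {λ}. So FIRST(C) = {λ, id, read}.
FIRST(F): from F->read we get {read}; from F->λ we get {λ}; from F->C id id we get {id, read}. So FIRST(F) = {λ, id, read}.

{λ, id, read}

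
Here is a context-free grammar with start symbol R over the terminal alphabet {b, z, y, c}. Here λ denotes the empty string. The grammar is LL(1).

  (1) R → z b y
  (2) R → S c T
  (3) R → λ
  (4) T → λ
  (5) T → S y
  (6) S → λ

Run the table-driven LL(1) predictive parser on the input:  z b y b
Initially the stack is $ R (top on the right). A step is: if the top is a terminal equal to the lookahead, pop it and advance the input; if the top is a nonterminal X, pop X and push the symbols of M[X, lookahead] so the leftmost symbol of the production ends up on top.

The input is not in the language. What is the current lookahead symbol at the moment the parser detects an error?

b

     Stack    Input      Action
  1  $ R      z b y b $  expand R → z b y
  2  $ y b z  z b y b $  match z
  3  $ y b    b y b $    match b
  4  $ y      y b $      match y
  5  $        b $        error: stack empty but input remains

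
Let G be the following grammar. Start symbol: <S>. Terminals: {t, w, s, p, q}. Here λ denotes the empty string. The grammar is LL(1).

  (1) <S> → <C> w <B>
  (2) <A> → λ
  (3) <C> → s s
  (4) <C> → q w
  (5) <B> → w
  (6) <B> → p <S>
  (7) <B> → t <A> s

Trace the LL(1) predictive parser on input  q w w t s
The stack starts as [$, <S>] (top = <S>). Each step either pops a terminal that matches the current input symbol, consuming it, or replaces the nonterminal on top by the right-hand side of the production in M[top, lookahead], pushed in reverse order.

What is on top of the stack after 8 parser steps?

s

step 1: stack=$ <S>  input=q w w t s $  — expand <S> → <C> w <B>
step 2: stack=$ <B> w <C>  input=q w w t s $  — expand <C> → q w
step 3: stack=$ <B> w w q  input=q w w t s $  — match q
step 4: stack=$ <B> w w  input=w w t s $  — match w
step 5: stack=$ <B> w  input=w t s $  — match w
step 6: stack=$ <B>  input=t s $  — expand <B> → t <A> s
step 7: stack=$ s <A> t  input=t s $  — match t
step 8: stack=$ s <A>  input=s $  — expand <A> → λ
Stack after step 8: $ s (top = s).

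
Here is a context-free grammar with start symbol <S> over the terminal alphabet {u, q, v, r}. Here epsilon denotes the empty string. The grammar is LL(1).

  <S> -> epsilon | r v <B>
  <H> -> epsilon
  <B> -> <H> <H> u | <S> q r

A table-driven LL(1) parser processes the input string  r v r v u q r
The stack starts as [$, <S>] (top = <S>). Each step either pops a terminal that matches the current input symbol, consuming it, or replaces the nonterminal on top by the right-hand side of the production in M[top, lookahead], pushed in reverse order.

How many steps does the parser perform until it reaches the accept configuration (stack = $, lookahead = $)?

      Stack            Input            Action
   1  $ <S>            r v r v u q r $  expand <S> -> r v <B>
   2  $ <B> v r        r v r v u q r $  match r
   3  $ <B> v          v r v u q r $    match v
   4  $ <B>            r v u q r $      expand <B> -> <S> q r
   5  $ r q <S>        r v u q r $      expand <S> -> r v <B>
   6  $ r q <B> v r    r v u q r $      match r
   7  $ r q <B> v      v u q r $        match v
   8  $ r q <B>        u q r $          expand <B> -> <H> <H> u
   9  $ r q u <H> <H>  u q r $          expand <H> -> epsilon
  10  $ r q u <H>      u q r $          expand <H> -> epsilon
  11  $ r q u          u q r $          match u
  12  $ r q            q r $            match q
  13  $ r              r $              match r
Accept reached after 13 steps.

13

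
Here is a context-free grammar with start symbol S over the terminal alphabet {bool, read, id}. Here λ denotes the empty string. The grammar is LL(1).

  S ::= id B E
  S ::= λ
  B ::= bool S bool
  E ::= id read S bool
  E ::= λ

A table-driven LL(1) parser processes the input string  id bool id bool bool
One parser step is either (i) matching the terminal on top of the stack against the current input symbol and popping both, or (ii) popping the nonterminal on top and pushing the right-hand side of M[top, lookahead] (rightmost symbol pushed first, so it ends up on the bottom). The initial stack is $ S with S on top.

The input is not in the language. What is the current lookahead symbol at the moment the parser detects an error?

$

      Stack                   Input                   Action
   1  $ S                     id bool id bool bool $  expand S ::= id B E
   2  $ E B id                id bool id bool bool $  match id
   3  $ E B                   bool id bool bool $     expand B ::= bool S bool
   4  $ E bool S bool         bool id bool bool $     match bool
   5  $ E bool S              id bool bool $          expand S ::= id B E
   6  $ E bool E B id         id bool bool $          match id
   7  $ E bool E B            bool bool $             expand B ::= bool S bool
   8  $ E bool E bool S bool  bool bool $             match bool
   9  $ E bool E bool S       bool $                  expand S ::= λ
  10  $ E bool E bool         bool $                  match bool
  11  $ E bool E              $                       expand E ::= λ
  12  $ E bool                $                       error: top is terminal bool but lookahead is $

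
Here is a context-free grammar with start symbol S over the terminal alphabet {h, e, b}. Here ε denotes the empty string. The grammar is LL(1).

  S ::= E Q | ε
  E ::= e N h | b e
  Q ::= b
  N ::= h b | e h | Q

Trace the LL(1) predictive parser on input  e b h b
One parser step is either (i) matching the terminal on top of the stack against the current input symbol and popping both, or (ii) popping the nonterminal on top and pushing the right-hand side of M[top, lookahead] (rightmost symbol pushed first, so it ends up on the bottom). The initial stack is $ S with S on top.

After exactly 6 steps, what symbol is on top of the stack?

h

step 1: stack=$ S  input=e b h b $  — expand S ::= E Q
step 2: stack=$ Q E  input=e b h b $  — expand E ::= e N h
step 3: stack=$ Q h N e  input=e b h b $  — match e
step 4: stack=$ Q h N  input=b h b $  — expand N ::= Q
step 5: stack=$ Q h Q  input=b h b $  — expand Q ::= b
step 6: stack=$ Q h b  input=b h b $  — match b
Stack after step 6: $ Q h (top = h).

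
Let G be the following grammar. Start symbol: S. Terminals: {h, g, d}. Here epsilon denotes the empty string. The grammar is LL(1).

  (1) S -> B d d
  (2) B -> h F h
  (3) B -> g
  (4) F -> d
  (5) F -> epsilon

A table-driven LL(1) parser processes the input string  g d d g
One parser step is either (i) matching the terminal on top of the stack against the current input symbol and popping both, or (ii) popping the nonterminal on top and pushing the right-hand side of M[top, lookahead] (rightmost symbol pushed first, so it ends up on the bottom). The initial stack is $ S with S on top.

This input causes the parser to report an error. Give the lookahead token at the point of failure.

g

step 1: stack=$ S  input=g d d g $  — expand S -> B d d
step 2: stack=$ d d B  input=g d d g $  — expand B -> g
step 3: stack=$ d d g  input=g d d g $  — match g
step 4: stack=$ d d  input=d d g $  — match d
step 5: stack=$ d  input=d g $  — match d
step 6: stack=$  input=g $  — error: stack empty but input remains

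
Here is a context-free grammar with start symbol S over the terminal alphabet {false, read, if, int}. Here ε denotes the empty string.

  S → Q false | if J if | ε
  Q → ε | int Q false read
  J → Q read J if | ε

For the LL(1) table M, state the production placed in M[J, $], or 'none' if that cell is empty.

FIRST(Q): from Q→ε we get {ε}; from Q→int Q false read we get {int}. So FIRST(Q) = {ε, int}.
FIRST(S): from S→Q false we get {false, int}; from S→if J if we get {if}; from S→ε we get {ε}. So FIRST(S) = {ε, false, if, int}.
FIRST(J): from J→Q read J if we get {int, read}; from J→ε we get {ε}. So FIRST(J) = {ε, int, read}.
FOLLOW(S) includes $ since S is the start symbol.
FOLLOW(J): in S→if J if, J is followed by if with FIRST {if}; in J→Q read J if, J is followed by if with FIRST {if}. Thus FOLLOW(J) = {if}.
For J → Q read J if: FIRST(Q read J if) = {int, read}, so it goes in M[J, t] for t ∈ {int, read}.
For J → ε: FIRST(ε) = {ε}, so it goes in M[J, t] for t ∈ {}; since ε ∈ FIRST, also for every t ∈ FOLLOW(J) = {if}.
None of these place a production in M[J, $].

none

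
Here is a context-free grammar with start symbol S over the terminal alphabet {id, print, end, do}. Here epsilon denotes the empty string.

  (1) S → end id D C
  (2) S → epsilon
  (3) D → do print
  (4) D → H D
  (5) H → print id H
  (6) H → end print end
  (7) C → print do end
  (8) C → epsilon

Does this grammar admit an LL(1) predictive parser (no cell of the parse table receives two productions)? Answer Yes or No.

Yes

FIRST(S) = {epsilon, end}
FIRST(D) = {do, end, print}
FIRST(H) = {end, print}
FIRST(C) = {epsilon, print}
FOLLOW(S) = {$}
FOLLOW(D) = {$, print}
FOLLOW(H) = {do, end, print}
FOLLOW(C) = {$}
Each cell of M receives at most one production.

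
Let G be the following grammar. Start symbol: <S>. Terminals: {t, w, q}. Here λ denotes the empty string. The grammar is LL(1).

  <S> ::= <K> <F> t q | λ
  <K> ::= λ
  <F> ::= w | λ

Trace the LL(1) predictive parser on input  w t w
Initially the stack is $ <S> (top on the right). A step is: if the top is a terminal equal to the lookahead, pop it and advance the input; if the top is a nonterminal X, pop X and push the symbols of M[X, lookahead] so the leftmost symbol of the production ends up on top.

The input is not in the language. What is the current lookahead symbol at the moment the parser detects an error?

     Stack          Input    Action
  1  $ <S>          w t w $  expand <S> ::= <K> <F> t q
  2  $ q t <F> <K>  w t w $  expand <K> ::= λ
  3  $ q t <F>      w t w $  expand <F> ::= w
  4  $ q t w        w t w $  match w
  5  $ q t          t w $    match t
  6  $ q            w $      error: top is terminal q but lookahead is w

w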